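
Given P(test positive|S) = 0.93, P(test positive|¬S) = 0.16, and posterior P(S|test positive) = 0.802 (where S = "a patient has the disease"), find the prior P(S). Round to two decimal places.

P(S) = 0.41

In odds form, posterior odds = prior odds × likelihood ratio, so prior odds = posterior odds ÷ LR.
Posterior odds = 0.802/(1−0.802) = 4.0505. LR = 0.93/0.16 = 5.8125.
Prior odds = 4.0505/5.8125 = 0.6969, so P(S) = 0.6969/(1+0.6969) ≈ 0.41.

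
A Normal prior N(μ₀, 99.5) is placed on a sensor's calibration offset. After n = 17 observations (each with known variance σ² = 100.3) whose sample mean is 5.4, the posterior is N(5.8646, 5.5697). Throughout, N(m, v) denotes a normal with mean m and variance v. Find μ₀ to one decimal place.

With known observation variance, the Normal–Normal posterior has precision τ_n = τ₀ + n/σ² and mean μ_n = (τ₀μ₀ + (n/σ²)x̄)/τ_n.
Here τ₀ = 1/99.5 = 0.010050 and τ_data = 17/100.3 = 0.169492, so τ_n = 0.179542.
Rearranging for μ₀: μ₀ = (μ_n·τ_n − τ_data·x̄)/τ₀ = (5.8646·0.179542 − 0.169492·5.4) / 0.010050 = 0.137685/0.010050 ≈ 13.7.

μ₀ = 13.7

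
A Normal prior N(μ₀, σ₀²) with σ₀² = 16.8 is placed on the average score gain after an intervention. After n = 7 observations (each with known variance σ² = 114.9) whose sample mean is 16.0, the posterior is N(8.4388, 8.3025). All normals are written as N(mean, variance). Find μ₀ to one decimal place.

The posterior mean is a precision-weighted average: μ_n = (τ₀μ₀ + τ_data·x̄)/(τ₀+τ_data), with τ₀=1/σ₀² and τ_data=n/σ².
Here τ₀ = 1/16.8 = 0.059524 and τ_data = 7/114.9 = 0.060923, so τ_n = 0.120447.
Rearranging for μ₀: μ₀ = (μ_n·τ_n − τ_data·x̄)/τ₀ = (8.4388·0.120447 − 0.060923·16.0) / 0.059524 = 0.041660/0.059524 ≈ 0.7.

μ₀ = 0.7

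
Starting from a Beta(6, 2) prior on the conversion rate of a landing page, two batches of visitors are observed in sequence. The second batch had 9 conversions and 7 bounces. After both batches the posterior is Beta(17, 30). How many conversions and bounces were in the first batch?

2 conversions and 21 bounces

Because Beta–binomial updating is additive in the counts, the combined data contributed (α_post−α_prior, β_post−β_prior) successes and failures.
Total across both batches: 17−6=11 conversions, 30−2=28 bounces.
Subtract the second batch: 11−9=2 conversions and 28−7=21 bounces.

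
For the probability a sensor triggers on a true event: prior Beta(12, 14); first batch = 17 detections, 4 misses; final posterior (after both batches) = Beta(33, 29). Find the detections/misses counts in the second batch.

Sequential conjugate updates are equivalent to a single update on the pooled data, so total successes = posterior α − prior α and total failures = posterior β − prior β.
Total across both batches: 33−12=21 detections, 29−14=15 misses.
Subtract the first batch: 21−17=4 detections and 15−4=11 misses.

4 detections and 11 misses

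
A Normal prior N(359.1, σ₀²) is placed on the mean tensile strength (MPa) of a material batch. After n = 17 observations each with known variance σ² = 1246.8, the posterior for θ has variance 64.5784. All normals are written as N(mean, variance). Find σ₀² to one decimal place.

For the Normal–Normal model with known σ², precisions add: τ_n = τ₀ + n/σ².
So 1/σ₀² = 1/64.5784 − 17/1246.8 = 0.015485 − 0.013635 = 0.001850.
Hence σ₀² = 1/0.001850 ≈ 540.5.

σ₀² = 540.5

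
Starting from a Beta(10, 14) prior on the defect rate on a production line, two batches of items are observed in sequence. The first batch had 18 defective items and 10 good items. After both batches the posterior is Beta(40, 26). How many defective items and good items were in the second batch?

12 defective items and 2 good items

Because Beta–binomial updating is additive in the counts, the combined data contributed (α_post−α_prior, β_post−β_prior) successes and failures.
Total across both batches: 40−10=30 defective items, 26−14=12 good items.
Subtract the first batch: 30−18=12 defective items and 12−10=2 good items.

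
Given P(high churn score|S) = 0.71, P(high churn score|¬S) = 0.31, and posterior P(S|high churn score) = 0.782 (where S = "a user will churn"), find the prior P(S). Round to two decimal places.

P(S) = 0.61

Bayes' rule in odds form gives O(S|E) = O(S)·[P(E|S)/P(E|¬S)], hence O(S) = O(S|E)/LR.
Posterior odds = 0.782/(1−0.782) = 3.5872. LR = 0.71/0.31 = 2.2903.
Prior odds = 3.5872/2.2903 = 1.5663, so P(S) = 1.5663/(1+1.5663) ≈ 0.61.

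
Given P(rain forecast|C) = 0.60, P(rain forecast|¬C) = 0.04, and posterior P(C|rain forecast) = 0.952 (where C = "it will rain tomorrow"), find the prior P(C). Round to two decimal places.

In odds form, posterior odds = prior odds × likelihood ratio, so prior odds = posterior odds ÷ LR.
Posterior odds = 0.952/(1−0.952) = 19.8333. LR = 0.60/0.04 = 15.0000.
Prior odds = 19.8333/15.0000 = 1.3222, so P(C) = 1.3222/(1+1.3222) ≈ 0.57.

P(C) = 0.57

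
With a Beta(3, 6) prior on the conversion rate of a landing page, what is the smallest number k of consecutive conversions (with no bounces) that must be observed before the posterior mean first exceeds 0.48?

k = 3

After k conversions and 0 bounces the posterior is Beta(3+k, 6), with mean (3+k)/(3+6+k).
Set (3+k)/(9+k) > 0.48 and solve: k > (0.48·9 − 3)/(1 − 0.48) = 2.538.
The smallest integer exceeding 2.538 is 3.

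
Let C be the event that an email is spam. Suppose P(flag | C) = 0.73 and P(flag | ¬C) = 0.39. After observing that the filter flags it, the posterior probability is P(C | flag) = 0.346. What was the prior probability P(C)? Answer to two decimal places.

P(C) = 0.22

In odds form, posterior odds = prior odds × likelihood ratio, so prior odds = posterior odds ÷ LR.
Posterior odds = 0.346/(1−0.346) = 0.5291. LR = 0.73/0.39 = 1.8718.
Prior odds = 0.5291/1.8718 = 0.2827, so P(C) = 0.2827/(1+0.2827) ≈ 0.22.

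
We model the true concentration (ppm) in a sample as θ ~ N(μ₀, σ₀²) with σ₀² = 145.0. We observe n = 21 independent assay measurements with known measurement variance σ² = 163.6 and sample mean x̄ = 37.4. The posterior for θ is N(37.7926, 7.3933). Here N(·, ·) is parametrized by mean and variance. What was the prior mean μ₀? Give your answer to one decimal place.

μ₀ = 45.1

With known observation variance, the Normal–Normal posterior has precision τ_n = τ₀ + n/σ² and mean μ_n = (τ₀μ₀ + (n/σ²)x̄)/τ_n.
Here τ₀ = 1/145.0 = 0.006897 and τ_data = 21/163.6 = 0.128362, so τ_n = 0.135259.
Rearranging for μ₀: μ₀ = (μ_n·τ_n − τ_data·x̄)/τ₀ = (37.7926·0.135259 − 0.128362·37.4) / 0.006897 = 0.311050/0.006897 ≈ 45.1.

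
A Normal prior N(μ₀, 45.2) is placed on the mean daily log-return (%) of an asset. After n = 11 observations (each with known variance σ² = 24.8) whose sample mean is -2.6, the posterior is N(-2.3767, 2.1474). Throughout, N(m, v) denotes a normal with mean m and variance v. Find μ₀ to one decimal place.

The posterior mean is a precision-weighted average: μ_n = (τ₀μ₀ + τ_data·x̄)/(τ₀+τ_data), with τ₀=1/σ₀² and τ_data=n/σ².
Here τ₀ = 1/45.2 = 0.022124 and τ_data = 11/24.8 = 0.443548, so τ_n = 0.465672.
Rearranging for μ₀: μ₀ = (μ_n·τ_n − τ_data·x̄)/τ₀ = (-2.3767·0.465672 − 0.443548·-2.6) / 0.022124 = 0.046462/0.022124 ≈ 2.1.

μ₀ = 2.1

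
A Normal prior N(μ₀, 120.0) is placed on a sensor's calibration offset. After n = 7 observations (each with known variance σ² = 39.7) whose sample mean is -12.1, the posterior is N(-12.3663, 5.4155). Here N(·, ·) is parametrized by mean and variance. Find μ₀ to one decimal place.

With known observation variance, the Normal–Normal posterior has precision τ_n = τ₀ + n/σ² and mean μ_n = (τ₀μ₀ + (n/σ²)x̄)/τ_n.
Here τ₀ = 1/120.0 = 0.008333 and τ_data = 7/39.7 = 0.176322, so τ_n = 0.184655.
Rearranging for μ₀: μ₀ = (μ_n·τ_n − τ_data·x̄)/τ₀ = (-12.3663·0.184655 − 0.176322·-12.1) / 0.008333 = -0.150003/0.008333 ≈ -18.0.

μ₀ = -18.0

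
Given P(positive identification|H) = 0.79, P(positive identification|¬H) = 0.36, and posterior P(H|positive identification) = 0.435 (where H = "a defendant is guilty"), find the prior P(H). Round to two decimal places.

P(H) = 0.26

In odds form, posterior odds = prior odds × likelihood ratio, so prior odds = posterior odds ÷ LR.
Posterior odds = 0.435/(1−0.435) = 0.7699. LR = 0.79/0.36 = 2.1944.
Prior odds = 0.7699/2.1944 = 0.3508, so P(H) = 0.3508/(1+0.3508) ≈ 0.26.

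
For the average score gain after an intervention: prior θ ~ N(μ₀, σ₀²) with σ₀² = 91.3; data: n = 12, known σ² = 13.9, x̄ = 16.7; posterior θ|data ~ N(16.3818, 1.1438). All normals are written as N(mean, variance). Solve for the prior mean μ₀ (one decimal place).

μ₀ = -8.7

With known observation variance, the Normal–Normal posterior has precision τ_n = τ₀ + n/σ² and mean μ_n = (τ₀μ₀ + (n/σ²)x̄)/τ_n.
Here τ₀ = 1/91.3 = 0.010953 and τ_data = 12/13.9 = 0.863309, so τ_n = 0.874262.
Rearranging for μ₀: μ₀ = (μ_n·τ_n − τ_data·x̄)/τ₀ = (16.3818·0.874262 − 0.863309·16.7) / 0.010953 = -0.095275/0.010953 ≈ -8.7.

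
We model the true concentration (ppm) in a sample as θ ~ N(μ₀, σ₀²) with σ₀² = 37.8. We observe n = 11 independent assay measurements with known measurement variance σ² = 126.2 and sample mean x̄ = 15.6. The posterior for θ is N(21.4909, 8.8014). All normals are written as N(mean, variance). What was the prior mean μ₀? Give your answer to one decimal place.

With known observation variance, the Normal–Normal posterior has precision τ_n = τ₀ + n/σ² and mean μ_n = (τ₀μ₀ + (n/σ²)x̄)/τ_n.
Here τ₀ = 1/37.8 = 0.026455 and τ_data = 11/126.2 = 0.087163, so τ_n = 0.113618.
Rearranging for μ₀: μ₀ = (μ_n·τ_n − τ_data·x̄)/τ₀ = (21.4909·0.113618 − 0.087163·15.6) / 0.026455 = 1.082010/0.026455 ≈ 40.9.

μ₀ = 40.9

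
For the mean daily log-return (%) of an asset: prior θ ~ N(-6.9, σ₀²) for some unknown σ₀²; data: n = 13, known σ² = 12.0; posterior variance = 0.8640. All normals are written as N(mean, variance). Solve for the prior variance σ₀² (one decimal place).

Posterior precision equals prior precision plus data precision: 1/σ_n² = 1/σ₀² + n/σ².
So 1/σ₀² = 1/0.8640 − 13/12.0 = 1.157407 − 1.083333 = 0.074074.
Hence σ₀² = 1/0.074074 ≈ 13.5.

σ₀² = 13.5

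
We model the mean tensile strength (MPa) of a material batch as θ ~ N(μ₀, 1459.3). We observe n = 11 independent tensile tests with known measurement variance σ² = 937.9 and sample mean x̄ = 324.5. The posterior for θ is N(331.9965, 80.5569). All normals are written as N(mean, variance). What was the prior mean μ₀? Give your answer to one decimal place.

With known observation variance, the Normal–Normal posterior has precision τ_n = τ₀ + n/σ² and mean μ_n = (τ₀μ₀ + (n/σ²)x̄)/τ_n.
Here τ₀ = 1/1459.3 = 0.000685 and τ_data = 11/937.9 = 0.011728, so τ_n = 0.012413.
Rearranging for μ₀: μ₀ = (μ_n·τ_n − τ_data·x̄)/τ₀ = (331.9965·0.012413 − 0.011728·324.5) / 0.000685 = 0.315337/0.000685 ≈ 460.3.

μ₀ = 460.3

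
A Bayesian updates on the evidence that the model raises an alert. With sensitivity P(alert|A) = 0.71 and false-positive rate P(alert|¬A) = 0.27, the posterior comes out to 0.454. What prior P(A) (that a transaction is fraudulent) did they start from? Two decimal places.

Bayes' rule in odds form gives O(A|E) = O(A)·[P(E|A)/P(E|¬A)], hence O(A) = O(A|E)/LR.
Posterior odds = 0.454/(1−0.454) = 0.8315. LR = 0.71/0.27 = 2.6296.
Prior odds = 0.8315/2.6296 = 0.3162, so P(A) = 0.3162/(1+0.3162) ≈ 0.24.

P(A) = 0.24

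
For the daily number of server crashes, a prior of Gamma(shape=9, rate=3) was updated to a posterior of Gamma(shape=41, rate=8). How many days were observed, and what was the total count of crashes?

A Gamma(α, β) prior (rate parametrization) on a Poisson rate with n observations summing to S gives posterior Gamma(α+S, β+n).
Matching: Σxᵢ = 41 − 9 = 32 and n = 8 − 3 = 5.

n = 5 days with total 32 crashes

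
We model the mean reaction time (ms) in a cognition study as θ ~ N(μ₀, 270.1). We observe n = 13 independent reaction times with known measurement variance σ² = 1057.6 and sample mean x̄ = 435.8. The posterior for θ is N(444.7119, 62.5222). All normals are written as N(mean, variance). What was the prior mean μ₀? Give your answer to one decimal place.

The posterior mean is a precision-weighted average: μ_n = (τ₀μ₀ + τ_data·x̄)/(τ₀+τ_data), with τ₀=1/σ₀² and τ_data=n/σ².
Here τ₀ = 1/270.1 = 0.003702 and τ_data = 13/1057.6 = 0.012292, so τ_n = 0.015994.
Rearranging for μ₀: μ₀ = (μ_n·τ_n − τ_data·x̄)/τ₀ = (444.7119·0.015994 − 0.012292·435.8) / 0.003702 = 1.755869/0.003702 ≈ 474.3.

μ₀ = 474.3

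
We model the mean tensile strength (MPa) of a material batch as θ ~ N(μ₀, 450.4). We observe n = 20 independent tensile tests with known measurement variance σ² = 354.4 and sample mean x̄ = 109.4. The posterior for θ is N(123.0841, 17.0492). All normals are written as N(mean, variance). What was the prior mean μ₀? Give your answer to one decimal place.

With known observation variance, the Normal–Normal posterior has precision τ_n = τ₀ + n/σ² and mean μ_n = (τ₀μ₀ + (n/σ²)x̄)/τ_n.
Here τ₀ = 1/450.4 = 0.002220 and τ_data = 20/354.4 = 0.056433, so τ_n = 0.058653.
Rearranging for μ₀: μ₀ = (μ_n·τ_n − τ_data·x̄)/τ₀ = (123.0841·0.058653 − 0.056433·109.4) / 0.002220 = 1.045482/0.002220 ≈ 470.9.

μ₀ = 470.9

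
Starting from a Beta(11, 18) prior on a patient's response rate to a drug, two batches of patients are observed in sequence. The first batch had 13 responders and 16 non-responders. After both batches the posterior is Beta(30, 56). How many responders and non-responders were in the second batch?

6 responders and 22 non-responders

Because Beta–binomial updating is additive in the counts, the combined data contributed (α_post−α_prior, β_post−β_prior) successes and failures.
Total across both batches: 30−11=19 responders, 56−18=38 non-responders.
Subtract the first batch: 19−13=6 responders and 38−16=22 non-responders.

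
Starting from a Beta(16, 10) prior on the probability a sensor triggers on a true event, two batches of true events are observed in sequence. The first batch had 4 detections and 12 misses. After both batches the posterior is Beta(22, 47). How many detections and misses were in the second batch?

Because Beta–binomial updating is additive in the counts, the combined data contributed (α_post−α_prior, β_post−β_prior) successes and failures.
Total across both batches: 22−16=6 detections, 47−10=37 misses.
Subtract the first batch: 6−4=2 detections and 37−12=25 misses.

2 detections and 25 misses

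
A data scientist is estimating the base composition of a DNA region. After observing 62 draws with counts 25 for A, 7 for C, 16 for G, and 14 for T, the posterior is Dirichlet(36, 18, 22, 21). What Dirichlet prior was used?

For a Dirichlet(α) prior with multinomial counts c, the posterior is Dirichlet(α + c) componentwise.
Subtract each count from the matching posterior parameter: 36−25=11, 18−7=11, 22−16=6, 21−14=7.

Dirichlet(11, 11, 6, 7)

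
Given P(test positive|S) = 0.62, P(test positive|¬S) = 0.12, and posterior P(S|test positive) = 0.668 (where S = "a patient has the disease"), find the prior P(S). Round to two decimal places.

In odds form, posterior odds = prior odds × likelihood ratio, so prior odds = posterior odds ÷ LR.
Posterior odds = 0.668/(1−0.668) = 2.0120. LR = 0.62/0.12 = 5.1667.
Prior odds = 2.0120/5.1667 = 0.3894, so P(S) = 0.3894/(1+0.3894) ≈ 0.28.

P(S) = 0.28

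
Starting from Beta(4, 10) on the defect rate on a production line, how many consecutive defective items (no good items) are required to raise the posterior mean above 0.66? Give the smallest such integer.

After k defective items and 0 good items the posterior is Beta(4+k, 10), with mean (4+k)/(4+10+k).
Set (4+k)/(14+k) > 0.66 and solve: k > (0.66·14 − 4)/(1 − 0.66) = 15.412.
The smallest integer exceeding 15.412 is 16, and checking k=16: (20)/(30) = 0.6667 > 0.66.

k = 16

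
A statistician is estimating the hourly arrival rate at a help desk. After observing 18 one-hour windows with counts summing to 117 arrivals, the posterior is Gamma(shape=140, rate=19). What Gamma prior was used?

Gamma(shape=23, rate=1)

A Gamma(α, β) prior (rate parametrization) on a Poisson rate with n observations summing to S gives posterior Gamma(α+S, β+n).
So α = 140 − 117 = 23 and β = 19 − 18 = 1.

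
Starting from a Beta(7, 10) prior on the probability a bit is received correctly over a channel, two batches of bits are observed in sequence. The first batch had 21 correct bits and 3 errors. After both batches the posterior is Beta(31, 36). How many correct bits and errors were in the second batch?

3 correct bits and 23 errors

Sequential conjugate updates are equivalent to a single update on the pooled data, so total successes = posterior α − prior α and total failures = posterior β − prior β.
Total across both batches: 31−7=24 correct bits, 36−10=26 errors.
Subtract the first batch: 24−21=3 correct bits and 26−3=23 errors.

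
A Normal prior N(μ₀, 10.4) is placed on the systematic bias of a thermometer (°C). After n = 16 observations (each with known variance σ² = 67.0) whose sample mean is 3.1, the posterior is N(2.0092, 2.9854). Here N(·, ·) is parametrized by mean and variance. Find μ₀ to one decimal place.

The posterior mean is a precision-weighted average: μ_n = (τ₀μ₀ + τ_data·x̄)/(τ₀+τ_data), with τ₀=1/σ₀² and τ_data=n/σ².
Here τ₀ = 1/10.4 = 0.096154 and τ_data = 16/67.0 = 0.238806, so τ_n = 0.334960.
Rearranging for μ₀: μ₀ = (μ_n·τ_n − τ_data·x̄)/τ₀ = (2.0092·0.334960 − 0.238806·3.1) / 0.096154 = -0.067297/0.096154 ≈ -0.7.

μ₀ = -0.7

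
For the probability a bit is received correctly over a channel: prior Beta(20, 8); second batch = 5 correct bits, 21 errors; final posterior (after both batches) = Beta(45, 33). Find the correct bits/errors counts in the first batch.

20 correct bits and 4 errors

Because Beta–binomial updating is additive in the counts, the combined data contributed (α_post−α_prior, β_post−β_prior) successes and failures.
Total across both batches: 45−20=25 correct bits, 33−8=25 errors.
Subtract the second batch: 25−5=20 correct bits and 25−21=4 errors.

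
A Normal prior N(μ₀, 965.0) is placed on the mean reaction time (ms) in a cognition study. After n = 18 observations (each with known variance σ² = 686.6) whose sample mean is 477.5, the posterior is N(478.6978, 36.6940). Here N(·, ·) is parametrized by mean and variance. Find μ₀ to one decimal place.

The posterior mean is a precision-weighted average: μ_n = (τ₀μ₀ + τ_data·x̄)/(τ₀+τ_data), with τ₀=1/σ₀² and τ_data=n/σ².
Here τ₀ = 1/965.0 = 0.001036 and τ_data = 18/686.6 = 0.026216, so τ_n = 0.027252.
Rearranging for μ₀: μ₀ = (μ_n·τ_n − τ_data·x̄)/τ₀ = (478.6978·0.027252 − 0.026216·477.5) / 0.001036 = 0.527332/0.001036 ≈ 509.0.

μ₀ = 509.0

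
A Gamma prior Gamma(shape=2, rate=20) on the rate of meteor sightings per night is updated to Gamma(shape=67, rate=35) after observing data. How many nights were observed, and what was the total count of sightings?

n = 15 nights with total 65 sightings

Gamma–Poisson conjugacy: posterior shape = α + Σxᵢ, posterior rate = β + n.
Matching: Σxᵢ = 67 − 2 = 65 and n = 35 − 20 = 15.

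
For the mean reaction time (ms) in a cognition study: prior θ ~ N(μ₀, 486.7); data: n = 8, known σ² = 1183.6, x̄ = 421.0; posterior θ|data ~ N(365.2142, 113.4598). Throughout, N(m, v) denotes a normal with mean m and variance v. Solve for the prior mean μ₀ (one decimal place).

μ₀ = 181.7

With known observation variance, the Normal–Normal posterior has precision τ_n = τ₀ + n/σ² and mean μ_n = (τ₀μ₀ + (n/σ²)x̄)/τ_n.
Here τ₀ = 1/486.7 = 0.002055 and τ_data = 8/1183.6 = 0.006759, so τ_n = 0.008814.
Rearranging for μ₀: μ₀ = (μ_n·τ_n − τ_data·x̄)/τ₀ = (365.2142·0.008814 − 0.006759·421.0) / 0.002055 = 0.373459/0.002055 ≈ 181.7.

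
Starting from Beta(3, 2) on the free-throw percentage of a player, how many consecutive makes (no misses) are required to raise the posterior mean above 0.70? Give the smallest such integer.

After k makes and 0 misses the posterior is Beta(3+k, 2), with mean (3+k)/(3+2+k).
Set (3+k)/(5+k) > 0.70 and solve: k > (0.70·5 − 3)/(1 − 0.70) = 1.667.
The smallest integer exceeding 1.667 is 2, and checking k=2: (5)/(7) = 0.7143 > 0.70.

k = 2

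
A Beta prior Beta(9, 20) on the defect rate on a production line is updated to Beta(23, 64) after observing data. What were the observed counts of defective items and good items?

A Beta(a, b) prior with s successes and f failures in binomial data gives a Beta(a+s, b+f) posterior.
Match parameters: s=23−9=14, f=64−20=44.

14 defective items and 44 good items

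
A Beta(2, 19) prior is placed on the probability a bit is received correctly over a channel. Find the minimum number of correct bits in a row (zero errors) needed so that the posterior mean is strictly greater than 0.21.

After k correct bits and 0 errors the posterior is Beta(2+k, 19), with mean (2+k)/(2+19+k).
Set (2+k)/(21+k) > 0.21 and solve: k > (0.21·21 − 2)/(1 − 0.21) = 3.051.
The smallest integer exceeding 3.051 is 4, and checking k=4: (6)/(25) = 0.2400 > 0.21.

k = 4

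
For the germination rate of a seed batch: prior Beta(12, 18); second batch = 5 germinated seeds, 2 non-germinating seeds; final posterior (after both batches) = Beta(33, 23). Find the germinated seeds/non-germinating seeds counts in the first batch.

16 germinated seeds and 3 non-germinating seeds

Sequential conjugate updates are equivalent to a single update on the pooled data, so total successes = posterior α − prior α and total failures = posterior β − prior β.
Total across both batches: 33−12=21 germinated seeds, 23−18=5 non-germinating seeds.
Subtract the second batch: 21−5=16 germinated seeds and 5−2=3 non-germinating seeds.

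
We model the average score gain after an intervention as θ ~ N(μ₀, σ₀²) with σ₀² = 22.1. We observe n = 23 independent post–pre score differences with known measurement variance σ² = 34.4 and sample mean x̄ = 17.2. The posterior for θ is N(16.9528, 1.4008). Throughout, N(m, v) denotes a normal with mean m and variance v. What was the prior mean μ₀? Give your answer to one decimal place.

μ₀ = 13.3

The posterior mean is a precision-weighted average: μ_n = (τ₀μ₀ + τ_data·x̄)/(τ₀+τ_data), with τ₀=1/σ₀² and τ_data=n/σ².
Here τ₀ = 1/22.1 = 0.045249 and τ_data = 23/34.4 = 0.668605, so τ_n = 0.713854.
Rearranging for μ₀: μ₀ = (μ_n·τ_n − τ_data·x̄)/τ₀ = (16.9528·0.713854 − 0.668605·17.2) / 0.045249 = 0.601818/0.045249 ≈ 13.3.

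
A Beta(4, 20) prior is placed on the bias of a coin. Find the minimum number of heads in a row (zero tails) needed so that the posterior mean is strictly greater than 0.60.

k = 27

After k heads and 0 tails the posterior is Beta(4+k, 20), with mean (4+k)/(4+20+k).
Set (4+k)/(24+k) > 0.60 and solve: k > (0.60·24 − 4)/(1 − 0.60) = 26.000.
The smallest integer exceeding 26.000 is 27.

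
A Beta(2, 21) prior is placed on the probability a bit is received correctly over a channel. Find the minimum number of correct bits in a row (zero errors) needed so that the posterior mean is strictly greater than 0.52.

After k correct bits and 0 errors the posterior is Beta(2+k, 21), with mean (2+k)/(2+21+k).
Set (2+k)/(23+k) > 0.52 and solve: k > (0.52·23 − 2)/(1 − 0.52) = 20.750.
The smallest integer exceeding 20.750 is 21, and checking k=21: (23)/(44) = 0.5227 > 0.52.

k = 21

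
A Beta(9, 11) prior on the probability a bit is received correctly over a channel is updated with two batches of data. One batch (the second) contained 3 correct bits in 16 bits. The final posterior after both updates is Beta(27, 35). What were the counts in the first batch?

15 correct bits and 11 errors

Because Beta–binomial updating is additive in the counts, the combined data contributed (α_post−α_prior, β_post−β_prior) successes and failures.
Total across both batches: 27−9=18 correct bits, 35−11=24 errors.
Subtract the second batch: 18−3=15 correct bits and 24−13=11 errors.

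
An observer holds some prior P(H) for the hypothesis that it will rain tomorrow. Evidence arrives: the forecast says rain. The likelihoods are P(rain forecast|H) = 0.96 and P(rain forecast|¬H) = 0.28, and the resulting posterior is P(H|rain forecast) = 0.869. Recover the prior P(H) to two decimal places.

In odds form, posterior odds = prior odds × likelihood ratio, so prior odds = posterior odds ÷ LR.
Posterior odds = 0.869/(1−0.869) = 6.6336. LR = 0.96/0.28 = 3.4286.
Prior odds = 6.6336/3.4286 = 1.9348, so P(H) = 1.9348/(1+1.9348) ≈ 0.66.

P(H) = 0.66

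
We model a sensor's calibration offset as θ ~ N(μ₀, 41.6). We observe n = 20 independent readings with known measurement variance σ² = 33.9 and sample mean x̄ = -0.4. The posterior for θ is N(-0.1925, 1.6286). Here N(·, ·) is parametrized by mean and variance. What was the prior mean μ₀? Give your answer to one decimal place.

μ₀ = 4.9

The posterior mean is a precision-weighted average: μ_n = (τ₀μ₀ + τ_data·x̄)/(τ₀+τ_data), with τ₀=1/σ₀² and τ_data=n/σ².
Here τ₀ = 1/41.6 = 0.024038 and τ_data = 20/33.9 = 0.589971, so τ_n = 0.614009.
Rearranging for μ₀: μ₀ = (μ_n·τ_n − τ_data·x̄)/τ₀ = (-0.1925·0.614009 − 0.589971·-0.4) / 0.024038 = 0.117792/0.024038 ≈ 4.9.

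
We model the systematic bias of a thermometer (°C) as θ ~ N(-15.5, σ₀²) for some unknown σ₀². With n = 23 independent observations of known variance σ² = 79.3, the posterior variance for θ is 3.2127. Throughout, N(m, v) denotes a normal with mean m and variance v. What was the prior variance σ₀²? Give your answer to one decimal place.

σ₀² = 47.1

For the Normal–Normal model with known σ², precisions add: τ_n = τ₀ + n/σ².
So 1/σ₀² = 1/3.2127 − 23/79.3 = 0.311265 − 0.290038 = 0.021227.
Hence σ₀² = 1/0.021227 ≈ 47.1.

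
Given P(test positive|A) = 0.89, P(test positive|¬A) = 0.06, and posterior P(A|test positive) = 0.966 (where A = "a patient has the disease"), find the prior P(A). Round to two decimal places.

P(A) = 0.66

Bayes' rule in odds form gives O(A|E) = O(A)·[P(E|A)/P(E|¬A)], hence O(A) = O(A|E)/LR.
Posterior odds = 0.966/(1−0.966) = 28.4118. LR = 0.89/0.06 = 14.8333.
Prior odds = 28.4118/14.8333 = 1.9154, so P(A) = 1.9154/(1+1.9154) ≈ 0.66.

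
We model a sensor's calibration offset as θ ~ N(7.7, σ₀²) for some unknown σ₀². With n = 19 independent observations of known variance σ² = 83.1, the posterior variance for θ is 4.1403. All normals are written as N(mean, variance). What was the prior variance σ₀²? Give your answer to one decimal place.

Posterior precision equals prior precision plus data precision: 1/σ_n² = 1/σ₀² + n/σ².
So 1/σ₀² = 1/4.1403 − 19/83.1 = 0.241528 − 0.228640 = 0.012888.
Hence σ₀² = 1/0.012888 ≈ 77.6.

σ₀² = 77.6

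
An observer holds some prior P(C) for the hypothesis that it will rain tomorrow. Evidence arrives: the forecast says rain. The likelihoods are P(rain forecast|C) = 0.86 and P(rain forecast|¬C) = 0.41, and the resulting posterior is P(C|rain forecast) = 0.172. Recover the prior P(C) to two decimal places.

In odds form, posterior odds = prior odds × likelihood ratio, so prior odds = posterior odds ÷ LR.
Posterior odds = 0.172/(1−0.172) = 0.2077. LR = 0.86/0.41 = 2.0976.
Prior odds = 0.2077/2.0976 = 0.0990, so P(C) = 0.0990/(1+0.0990) ≈ 0.09.

P(C) = 0.09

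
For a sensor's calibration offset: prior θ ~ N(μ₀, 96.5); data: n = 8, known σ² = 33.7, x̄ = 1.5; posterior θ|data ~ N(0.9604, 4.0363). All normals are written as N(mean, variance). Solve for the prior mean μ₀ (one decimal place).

μ₀ = -11.4

The posterior mean is a precision-weighted average: μ_n = (τ₀μ₀ + τ_data·x̄)/(τ₀+τ_data), with τ₀=1/σ₀² and τ_data=n/σ².
Here τ₀ = 1/96.5 = 0.010363 and τ_data = 8/33.7 = 0.237389, so τ_n = 0.247752.
Rearranging for μ₀: μ₀ = (μ_n·τ_n − τ_data·x̄)/τ₀ = (0.9604·0.247752 − 0.237389·1.5) / 0.010363 = -0.118142/0.010363 ≈ -11.4.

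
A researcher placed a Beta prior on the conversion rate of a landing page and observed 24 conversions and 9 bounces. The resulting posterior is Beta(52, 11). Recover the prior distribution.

Beta is conjugate to the binomial likelihood: posterior = Beta(α+s, β+f).
So α = 52 − 24 = 28 and β = 11 − 9 = 2.

Beta(28, 2)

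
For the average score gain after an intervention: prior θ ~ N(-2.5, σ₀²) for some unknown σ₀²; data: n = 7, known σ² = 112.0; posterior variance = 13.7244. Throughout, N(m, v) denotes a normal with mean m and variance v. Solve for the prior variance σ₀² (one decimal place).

σ₀² = 96.5

Posterior precision equals prior precision plus data precision: 1/σ_n² = 1/σ₀² + n/σ².
So 1/σ₀² = 1/13.7244 − 7/112.0 = 0.072863 − 0.062500 = 0.010363.
Hence σ₀² = 1/0.010363 ≈ 96.5.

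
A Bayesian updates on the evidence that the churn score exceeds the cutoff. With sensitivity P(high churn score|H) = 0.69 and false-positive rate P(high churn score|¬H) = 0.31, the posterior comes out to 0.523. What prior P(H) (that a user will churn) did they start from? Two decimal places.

Bayes' rule in odds form gives O(H|E) = O(H)·[P(E|H)/P(E|¬H)], hence O(H) = O(H|E)/LR.
Posterior odds = 0.523/(1−0.523) = 1.0964. LR = 0.69/0.31 = 2.2258.
Prior odds = 1.0964/2.2258 = 0.4926, so P(H) = 0.4926/(1+0.4926) ≈ 0.33.

P(H) = 0.33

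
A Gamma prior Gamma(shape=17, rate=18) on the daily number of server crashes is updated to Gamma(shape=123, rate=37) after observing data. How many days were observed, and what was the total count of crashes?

Gamma–Poisson conjugacy: posterior shape = α + Σxᵢ, posterior rate = β + n.
Matching: Σxᵢ = 123 − 17 = 106 and n = 37 − 18 = 19.

n = 19 days with total 106 crashes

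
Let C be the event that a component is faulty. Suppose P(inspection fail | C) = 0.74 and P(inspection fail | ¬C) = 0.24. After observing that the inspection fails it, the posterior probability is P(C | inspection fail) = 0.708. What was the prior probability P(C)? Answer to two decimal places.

P(C) = 0.44

Bayes' rule in odds form gives O(C|E) = O(C)·[P(E|C)/P(E|¬C)], hence O(C) = O(C|E)/LR.
Posterior odds = 0.708/(1−0.708) = 2.4247. LR = 0.74/0.24 = 3.0833.
Prior odds = 2.4247/3.0833 = 0.7864, so P(C) = 0.7864/(1+0.7864) ≈ 0.44.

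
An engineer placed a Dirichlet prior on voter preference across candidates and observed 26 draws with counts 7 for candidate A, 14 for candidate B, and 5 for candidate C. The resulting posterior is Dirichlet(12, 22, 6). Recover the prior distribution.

For a Dirichlet(α) prior with multinomial counts c, the posterior is Dirichlet(α + c) componentwise.
Subtract each count from the matching posterior parameter: 12−7=5, 22−14=8, 6−5=1.

Dirichlet(5, 8, 1)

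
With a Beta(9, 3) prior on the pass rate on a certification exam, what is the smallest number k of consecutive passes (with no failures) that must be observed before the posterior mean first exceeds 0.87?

After k passes and 0 failures the posterior is Beta(9+k, 3), with mean (9+k)/(9+3+k).
Set (9+k)/(12+k) > 0.87 and solve: k > (0.87·12 − 9)/(1 − 0.87) = 11.077.
The smallest integer exceeding 11.077 is 12, and checking k=12: (21)/(24) = 0.8750 > 0.87.

k = 12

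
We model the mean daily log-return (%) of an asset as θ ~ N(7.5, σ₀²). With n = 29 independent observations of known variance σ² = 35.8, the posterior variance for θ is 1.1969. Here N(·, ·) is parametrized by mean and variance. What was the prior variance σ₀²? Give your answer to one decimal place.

σ₀² = 39.3

For the Normal–Normal model with known σ², precisions add: τ_n = τ₀ + n/σ².
So 1/σ₀² = 1/1.1969 − 29/35.8 = 0.835492 − 0.810056 = 0.025436.
Hence σ₀² = 1/0.025436 ≈ 39.3.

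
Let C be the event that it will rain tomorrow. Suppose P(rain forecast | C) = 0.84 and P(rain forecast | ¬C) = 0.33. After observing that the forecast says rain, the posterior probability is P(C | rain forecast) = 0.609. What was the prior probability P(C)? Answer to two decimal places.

In odds form, posterior odds = prior odds × likelihood ratio, so prior odds = posterior odds ÷ LR.
Posterior odds = 0.609/(1−0.609) = 1.5575. LR = 0.84/0.33 = 2.5455.
Prior odds = 1.5575/2.5455 = 0.6119, so P(C) = 0.6119/(1+0.6119) ≈ 0.38.

P(C) = 0.38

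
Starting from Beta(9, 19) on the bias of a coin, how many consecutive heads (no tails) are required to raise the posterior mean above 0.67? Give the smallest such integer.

k = 30

After k heads and 0 tails the posterior is Beta(9+k, 19), with mean (9+k)/(9+19+k).
Set (9+k)/(28+k) > 0.67 and solve: k > (0.67·28 − 9)/(1 − 0.67) = 29.576.
The smallest integer exceeding 29.576 is 30.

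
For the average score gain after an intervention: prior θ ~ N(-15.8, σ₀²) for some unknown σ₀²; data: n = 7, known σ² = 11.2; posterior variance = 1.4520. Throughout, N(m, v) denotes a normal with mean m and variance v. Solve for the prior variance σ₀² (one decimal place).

For the Normal–Normal model with known σ², precisions add: τ_n = τ₀ + n/σ².
So 1/σ₀² = 1/1.4520 − 7/11.2 = 0.688705 − 0.625000 = 0.063705.
Hence σ₀² = 1/0.063705 ≈ 15.7.

σ₀² = 15.7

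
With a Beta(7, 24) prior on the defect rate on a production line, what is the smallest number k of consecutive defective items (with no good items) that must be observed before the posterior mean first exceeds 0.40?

After k defective items and 0 good items the posterior is Beta(7+k, 24), with mean (7+k)/(7+24+k).
Set (7+k)/(31+k) > 0.40 and solve: k > (0.40·31 − 7)/(1 − 0.40) = 9.000.
The smallest integer exceeding 9.000 is 10, and checking k=10: (17)/(41) = 0.4146 > 0.40.

k = 10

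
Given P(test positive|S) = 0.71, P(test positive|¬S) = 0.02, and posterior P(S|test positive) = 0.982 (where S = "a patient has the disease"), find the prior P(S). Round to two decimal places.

Bayes' rule in odds form gives O(S|E) = O(S)·[P(E|S)/P(E|¬S)], hence O(S) = O(S|E)/LR.
Posterior odds = 0.982/(1−0.982) = 54.5556. LR = 0.71/0.02 = 35.5000.
Prior odds = 54.5556/35.5000 = 1.5368, so P(S) = 1.5368/(1+1.5368) ≈ 0.61.

P(S) = 0.61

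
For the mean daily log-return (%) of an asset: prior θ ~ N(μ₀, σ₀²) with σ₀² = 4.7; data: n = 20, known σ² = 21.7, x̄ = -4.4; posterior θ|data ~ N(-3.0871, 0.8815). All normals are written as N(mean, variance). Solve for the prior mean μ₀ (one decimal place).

With known observation variance, the Normal–Normal posterior has precision τ_n = τ₀ + n/σ² and mean μ_n = (τ₀μ₀ + (n/σ²)x̄)/τ_n.
Here τ₀ = 1/4.7 = 0.212766 and τ_data = 20/21.7 = 0.921659, so τ_n = 1.134425.
Rearranging for μ₀: μ₀ = (μ_n·τ_n − τ_data·x̄)/τ₀ = (-3.0871·1.134425 − 0.921659·-4.4) / 0.212766 = 0.553216/0.212766 ≈ 2.6.

μ₀ = 2.6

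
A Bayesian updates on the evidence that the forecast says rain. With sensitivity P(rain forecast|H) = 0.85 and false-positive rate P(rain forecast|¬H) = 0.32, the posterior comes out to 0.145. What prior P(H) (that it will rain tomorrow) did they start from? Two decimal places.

In odds form, posterior odds = prior odds × likelihood ratio, so prior odds = posterior odds ÷ LR.
Posterior odds = 0.145/(1−0.145) = 0.1696. LR = 0.85/0.32 = 2.6562.
Prior odds = 0.1696/2.6562 = 0.0639, so P(H) = 0.0639/(1+0.0639) ≈ 0.06.

P(H) = 0.06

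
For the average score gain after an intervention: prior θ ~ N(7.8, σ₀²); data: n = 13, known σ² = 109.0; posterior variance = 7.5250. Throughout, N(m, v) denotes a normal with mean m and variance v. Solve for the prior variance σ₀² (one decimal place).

For the Normal–Normal model with known σ², precisions add: τ_n = τ₀ + n/σ².
So 1/σ₀² = 1/7.5250 − 13/109.0 = 0.132890 − 0.119266 = 0.013624.
Hence σ₀² = 1/0.013624 ≈ 73.4.

σ₀² = 73.4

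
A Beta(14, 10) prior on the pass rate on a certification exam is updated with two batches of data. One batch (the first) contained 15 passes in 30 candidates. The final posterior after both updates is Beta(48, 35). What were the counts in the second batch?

Sequential conjugate updates are equivalent to a single update on the pooled data, so total successes = posterior α − prior α and total failures = posterior β − prior β.
Total across both batches: 48−14=34 passes, 35−10=25 failures.
Subtract the first batch: 34−15=19 passes and 25−15=10 failures.

19 passes and 10 failures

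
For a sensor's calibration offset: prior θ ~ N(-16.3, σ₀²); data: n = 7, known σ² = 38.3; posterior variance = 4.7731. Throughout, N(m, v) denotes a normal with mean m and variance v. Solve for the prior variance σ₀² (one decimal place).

σ₀² = 37.4

For the Normal–Normal model with known σ², precisions add: τ_n = τ₀ + n/σ².
So 1/σ₀² = 1/4.7731 − 7/38.3 = 0.209507 − 0.182768 = 0.026739.
Hence σ₀² = 1/0.026739 ≈ 37.4.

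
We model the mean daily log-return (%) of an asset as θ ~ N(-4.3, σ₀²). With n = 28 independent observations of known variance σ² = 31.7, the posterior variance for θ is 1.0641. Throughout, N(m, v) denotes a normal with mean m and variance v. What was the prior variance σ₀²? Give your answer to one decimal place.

For the Normal–Normal model with known σ², precisions add: τ_n = τ₀ + n/σ².
So 1/σ₀² = 1/1.0641 − 28/31.7 = 0.939761 − 0.883281 = 0.056480.
Hence σ₀² = 1/0.056480 ≈ 17.7.

σ₀² = 17.7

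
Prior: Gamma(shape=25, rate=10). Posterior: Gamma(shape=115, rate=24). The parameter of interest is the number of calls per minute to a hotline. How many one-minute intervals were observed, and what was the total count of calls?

n = 14 one-minute intervals with total 90 calls

Gamma–Poisson conjugacy: posterior shape = α + Σxᵢ, posterior rate = β + n.
Matching: Σxᵢ = 115 − 25 = 90 and n = 24 − 10 = 14.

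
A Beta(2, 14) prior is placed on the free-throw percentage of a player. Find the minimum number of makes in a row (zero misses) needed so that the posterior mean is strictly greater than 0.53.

After k makes and 0 misses the posterior is Beta(2+k, 14), with mean (2+k)/(2+14+k).
Set (2+k)/(16+k) > 0.53 and solve: k > (0.53·16 − 2)/(1 − 0.53) = 13.787.
The smallest integer exceeding 13.787 is 14.

k = 14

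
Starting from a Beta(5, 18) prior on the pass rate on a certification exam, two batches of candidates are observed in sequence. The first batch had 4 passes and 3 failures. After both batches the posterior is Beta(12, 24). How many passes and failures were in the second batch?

3 passes and 3 failures

Because Beta–binomial updating is additive in the counts, the combined data contributed (α_post−α_prior, β_post−β_prior) successes and failures.
Total across both batches: 12−5=7 passes, 24−18=6 failures.
Subtract the first batch: 7−4=3 passes and 6−3=3 failures.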